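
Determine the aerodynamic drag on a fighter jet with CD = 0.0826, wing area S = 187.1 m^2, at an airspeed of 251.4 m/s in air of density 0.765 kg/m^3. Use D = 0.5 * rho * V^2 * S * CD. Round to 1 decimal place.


Step 1: Dynamic pressure q = 0.5 * 0.765 * 251.4^2 = 24174.7497 Pa
Step 2: Drag D = q * S * CD = 24174.7497 * 187.1 * 0.0826
Step 3: D = 373607.7 N

373607.7


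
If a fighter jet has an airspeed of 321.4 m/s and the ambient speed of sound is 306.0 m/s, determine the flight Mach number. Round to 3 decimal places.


Step 1: M = V / a = 321.4 / 306.0
Step 2: M = 1.050

1.050


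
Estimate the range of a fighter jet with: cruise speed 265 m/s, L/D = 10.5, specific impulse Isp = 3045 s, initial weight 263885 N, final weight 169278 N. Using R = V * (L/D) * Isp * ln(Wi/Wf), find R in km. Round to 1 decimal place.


Step 1: Coefficient = V * (L/D) * Isp = 265 * 10.5 * 3045 = 8472712.5 m
Step 2: Wi/Wf = 263885 / 169278 = 1.558885
Step 3: ln(1.558885) = 0.443971
Step 4: R = 8472712.5 * 0.443971 = 3761639.2 m = 3761.6 km

3761.6


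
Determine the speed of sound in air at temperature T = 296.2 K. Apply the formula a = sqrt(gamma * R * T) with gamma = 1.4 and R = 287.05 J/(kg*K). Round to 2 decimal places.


Step 1: gamma * R * T = 1.4 * 287.05 * 296.2 = 119033.894
Step 2: a = sqrt(119033.894) = 345.01 m/s

345.01


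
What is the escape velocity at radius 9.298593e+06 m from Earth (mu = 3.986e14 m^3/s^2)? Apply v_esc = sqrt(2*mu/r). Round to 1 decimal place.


Step 1: 2*mu/r = 2 * 3.986e14 / 9.298593e+06 = 85733400.7414
Step 2: v_esc = sqrt(85733400.7414) = 9259.2 m/s

9259.2


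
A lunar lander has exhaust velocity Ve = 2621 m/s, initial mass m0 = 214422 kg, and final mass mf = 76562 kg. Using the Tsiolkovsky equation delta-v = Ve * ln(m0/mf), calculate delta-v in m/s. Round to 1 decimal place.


Step 1: Mass ratio m0/mf = 214422 / 76562 = 2.800632
Step 2: ln(2.800632) = 1.029845
Step 3: delta-v = 2621 * 1.029845 = 2699.2 m/s

2699.2


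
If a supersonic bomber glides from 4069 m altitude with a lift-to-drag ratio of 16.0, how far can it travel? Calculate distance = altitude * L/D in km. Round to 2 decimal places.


Step 1: Glide distance = altitude * L/D = 4069 * 16.0 = 65104.0 m
Step 2: Convert to km: 65104.0 / 1000 = 65.10 km

65.10


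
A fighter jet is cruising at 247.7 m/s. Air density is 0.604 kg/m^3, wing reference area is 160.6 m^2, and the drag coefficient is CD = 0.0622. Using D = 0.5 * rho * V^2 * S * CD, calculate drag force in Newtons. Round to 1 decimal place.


Step 1: Dynamic pressure q = 0.5 * 0.604 * 247.7^2 = 18529.2976 Pa
Step 2: Drag D = q * S * CD = 18529.2976 * 160.6 * 0.0622
Step 3: D = 185095.1 N

185095.1


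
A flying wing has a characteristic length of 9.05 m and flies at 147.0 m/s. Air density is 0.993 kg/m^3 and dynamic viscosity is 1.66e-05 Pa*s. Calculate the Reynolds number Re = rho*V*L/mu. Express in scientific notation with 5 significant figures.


Step 1: Numerator = rho * V * L = 0.993 * 147.0 * 9.05 = 1321.03755
Step 2: Re = 1321.03755 / 1.66e-05
Step 3: Re = 7.9581e+07

7.9581e+07


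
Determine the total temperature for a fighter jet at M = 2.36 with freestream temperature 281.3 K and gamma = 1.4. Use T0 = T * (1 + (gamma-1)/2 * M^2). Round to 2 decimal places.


Step 1: (gamma-1)/2 = 0.2
Step 2: M^2 = 5.5696
Step 3: 1 + 0.2 * 5.5696 = 2.11392
Step 4: T0 = 281.3 * 2.11392 = 594.65 K

594.65


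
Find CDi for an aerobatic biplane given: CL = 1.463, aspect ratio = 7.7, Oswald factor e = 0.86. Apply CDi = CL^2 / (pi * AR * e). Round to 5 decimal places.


Step 1: CL^2 = 1.463^2 = 2.140369
Step 2: pi * AR * e = 3.14159 * 7.7 * 0.86 = 20.803627
Step 3: CDi = 2.140369 / 20.803627 = 0.10288

0.10288


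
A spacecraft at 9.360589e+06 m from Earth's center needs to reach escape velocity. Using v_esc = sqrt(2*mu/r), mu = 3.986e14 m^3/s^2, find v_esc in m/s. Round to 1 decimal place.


Step 1: 2*mu/r = 2 * 3.986e14 / 9.360589e+06 = 85165580.9266
Step 2: v_esc = sqrt(85165580.9266) = 9228.5 m/s

9228.5


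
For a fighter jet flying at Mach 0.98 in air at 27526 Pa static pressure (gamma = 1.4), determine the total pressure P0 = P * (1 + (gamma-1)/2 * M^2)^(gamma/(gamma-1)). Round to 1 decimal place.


Step 1: (gamma-1)/2 * M^2 = 0.2 * 0.9604 = 0.19208
Step 2: 1 + 0.19208 = 1.19208
Step 3: Exponent gamma/(gamma-1) = 3.5
Step 4: P0 = 27526 * 1.19208^3.5 = 50911.0 Pa

50911.0


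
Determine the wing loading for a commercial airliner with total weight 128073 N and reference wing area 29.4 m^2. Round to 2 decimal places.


Step 1: Wing loading = W / S = 128073 / 29.4
Step 2: Wing loading = 4356.22 N/m^2

4356.22


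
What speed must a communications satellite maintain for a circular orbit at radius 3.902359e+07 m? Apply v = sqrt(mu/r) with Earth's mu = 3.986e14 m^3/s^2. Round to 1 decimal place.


Step 1: mu / r = 3.986e14 / 3.902359e+07 = 10214334.4577
Step 2: v = sqrt(10214334.4577) = 3196.0 m/s

3196.0


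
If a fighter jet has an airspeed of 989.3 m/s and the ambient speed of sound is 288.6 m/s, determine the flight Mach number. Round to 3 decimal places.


Step 1: M = V / a = 989.3 / 288.6
Step 2: M = 3.428

3.428


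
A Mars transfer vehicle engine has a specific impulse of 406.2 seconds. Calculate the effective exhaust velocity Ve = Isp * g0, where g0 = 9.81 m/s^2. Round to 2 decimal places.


Step 1: Ve = Isp * g0 = 406.2 * 9.81
Step 2: Ve = 3984.82 m/s

3984.82


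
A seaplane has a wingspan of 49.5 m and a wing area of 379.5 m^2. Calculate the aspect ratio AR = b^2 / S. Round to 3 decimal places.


Step 1: b^2 = 49.5^2 = 2450.25
Step 2: AR = 2450.25 / 379.5 = 6.457

6.457


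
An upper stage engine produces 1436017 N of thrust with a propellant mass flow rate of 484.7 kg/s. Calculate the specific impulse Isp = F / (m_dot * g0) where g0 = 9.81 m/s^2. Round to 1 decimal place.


Step 1: m_dot * g0 = 484.7 * 9.81 = 4754.91
Step 2: Isp = 1436017 / 4754.91 = 302.0 s

302.0


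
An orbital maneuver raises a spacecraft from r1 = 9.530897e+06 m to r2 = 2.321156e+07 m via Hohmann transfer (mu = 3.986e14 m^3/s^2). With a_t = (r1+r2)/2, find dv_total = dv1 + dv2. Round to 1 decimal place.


Step 1: Transfer semi-major axis a_t = (9.530897e+06 + 2.321156e+07) / 2 = 1.637123e+07 m
Step 2: v1 (circular at r1) = sqrt(mu/r1) = 6466.98 m/s
Step 3: v_t1 = sqrt(mu*(2/r1 - 1/a_t)) = 7700.4 m/s
Step 4: dv1 = |7700.4 - 6466.98| = 1233.42 m/s
Step 5: v2 (circular at r2) = 4143.97 m/s, v_t2 = 3161.86 m/s
Step 6: dv2 = |4143.97 - 3161.86| = 982.11 m/s
Step 7: Total delta-v = 1233.42 + 982.11 = 2215.5 m/s

2215.5


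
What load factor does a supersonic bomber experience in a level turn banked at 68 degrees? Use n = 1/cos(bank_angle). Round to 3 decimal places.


Step 1: Convert 68 degrees to radians = 1.186824
Step 2: cos(68 deg) = 0.374607
Step 3: n = 1 / 0.374607 = 2.669

2.669


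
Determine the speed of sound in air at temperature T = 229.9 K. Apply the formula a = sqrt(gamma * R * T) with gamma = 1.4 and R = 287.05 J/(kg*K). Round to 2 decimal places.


Step 1: gamma * R * T = 1.4 * 287.05 * 229.9 = 92389.913
Step 2: a = sqrt(92389.913) = 303.96 m/s

303.96


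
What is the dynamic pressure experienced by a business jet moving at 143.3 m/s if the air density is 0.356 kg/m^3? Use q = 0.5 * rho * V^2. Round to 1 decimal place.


Step 1: V^2 = 143.3^2 = 20534.89
Step 2: q = 0.5 * 0.356 * 20534.89
Step 3: q = 3655.2 Pa

3655.2


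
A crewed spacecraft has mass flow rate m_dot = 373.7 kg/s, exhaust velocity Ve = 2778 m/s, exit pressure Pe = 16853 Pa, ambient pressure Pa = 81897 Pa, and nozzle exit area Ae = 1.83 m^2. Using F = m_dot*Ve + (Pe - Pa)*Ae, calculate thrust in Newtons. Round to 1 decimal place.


Step 1: Momentum thrust = m_dot * Ve = 373.7 * 2778 = 1038138.6 N
Step 2: Pressure thrust = (Pe - Pa) * Ae = (16853 - 81897) * 1.83 = -119030.52 N
Step 3: Total thrust F = 1038138.6 + -119030.52 = 919108.1 N

919108.1


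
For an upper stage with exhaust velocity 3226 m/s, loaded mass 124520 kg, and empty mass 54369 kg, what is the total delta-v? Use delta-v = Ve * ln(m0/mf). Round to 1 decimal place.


Step 1: Mass ratio m0/mf = 124520 / 54369 = 2.290276
Step 2: ln(2.290276) = 0.828672
Step 3: delta-v = 3226 * 0.828672 = 2673.3 m/s

2673.3


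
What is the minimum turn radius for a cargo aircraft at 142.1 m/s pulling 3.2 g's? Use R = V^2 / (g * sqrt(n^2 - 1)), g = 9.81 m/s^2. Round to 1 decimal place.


Step 1: V^2 = 142.1^2 = 20192.41
Step 2: n^2 - 1 = 3.2^2 - 1 = 9.24
Step 3: sqrt(9.24) = 3.039737
Step 4: R = 20192.41 / (9.81 * 3.039737) = 677.1 m

677.1


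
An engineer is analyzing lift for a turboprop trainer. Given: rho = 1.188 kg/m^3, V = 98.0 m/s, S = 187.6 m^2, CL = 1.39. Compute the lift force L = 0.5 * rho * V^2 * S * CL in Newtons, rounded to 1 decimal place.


Step 1: Calculate dynamic pressure q = 0.5 * 1.188 * 98.0^2 = 0.5 * 1.188 * 9604.0 = 5704.776 Pa
Step 2: Multiply by wing area and lift coefficient: L = 5704.776 * 187.6 * 1.39
Step 3: L = 1070215.9776 * 1.39 = 1487600.2 N

1487600.2


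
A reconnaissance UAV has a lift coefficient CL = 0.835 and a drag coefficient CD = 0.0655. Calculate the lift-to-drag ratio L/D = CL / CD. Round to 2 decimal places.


Step 1: L/D = CL / CD = 0.835 / 0.0655
Step 2: L/D = 12.75

12.75


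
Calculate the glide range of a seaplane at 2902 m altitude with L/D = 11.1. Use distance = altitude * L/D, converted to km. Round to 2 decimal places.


Step 1: Glide distance = altitude * L/D = 2902 * 11.1 = 32212.2 m
Step 2: Convert to km: 32212.2 / 1000 = 32.21 km

32.21


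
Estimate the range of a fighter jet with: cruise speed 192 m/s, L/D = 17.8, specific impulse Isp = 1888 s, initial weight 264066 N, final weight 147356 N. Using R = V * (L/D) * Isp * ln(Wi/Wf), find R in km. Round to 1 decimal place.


Step 1: Coefficient = V * (L/D) * Isp = 192 * 17.8 * 1888 = 6452428.8 m
Step 2: Wi/Wf = 264066 / 147356 = 1.792027
Step 3: ln(1.792027) = 0.583348
Step 4: R = 6452428.8 * 0.583348 = 3764009.1 m = 3764.0 km

3764.0


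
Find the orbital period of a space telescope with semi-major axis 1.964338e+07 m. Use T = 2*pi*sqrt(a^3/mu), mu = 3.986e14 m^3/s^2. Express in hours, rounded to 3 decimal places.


Step 1: a^3 / mu = 7.579641e+21 / 3.986e14 = 1.901566e+07
Step 2: sqrt(1.901566e+07) = 4360.6947 s
Step 3: T = 2*pi * 4360.6947 = 27399.05 s
Step 4: T in hours = 27399.05 / 3600 = 7.611 hours

7.611


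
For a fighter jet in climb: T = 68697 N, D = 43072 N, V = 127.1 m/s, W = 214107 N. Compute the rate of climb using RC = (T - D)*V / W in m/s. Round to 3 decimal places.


Step 1: Excess thrust = T - D = 68697 - 43072 = 25625 N
Step 2: Excess power = 25625 * 127.1 = 3256937.5 W
Step 3: RC = 3256937.5 / 214107 = 15.212 m/s

15.212


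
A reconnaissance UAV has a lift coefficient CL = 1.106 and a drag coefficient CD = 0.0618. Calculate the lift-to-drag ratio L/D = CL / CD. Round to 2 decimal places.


Step 1: L/D = CL / CD = 1.106 / 0.0618
Step 2: L/D = 17.90

17.90


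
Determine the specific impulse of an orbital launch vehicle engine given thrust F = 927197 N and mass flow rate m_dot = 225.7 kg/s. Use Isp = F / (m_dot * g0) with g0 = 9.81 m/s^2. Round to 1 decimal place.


Step 1: m_dot * g0 = 225.7 * 9.81 = 2214.12
Step 2: Isp = 927197 / 2214.12 = 418.8 s

418.8


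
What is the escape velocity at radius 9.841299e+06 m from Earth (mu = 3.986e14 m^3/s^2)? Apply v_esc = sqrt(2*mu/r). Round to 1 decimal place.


Step 1: 2*mu/r = 2 * 3.986e14 / 9.841299e+06 = 81005566.44
Step 2: v_esc = sqrt(81005566.44) = 9000.3 m/s

9000.3


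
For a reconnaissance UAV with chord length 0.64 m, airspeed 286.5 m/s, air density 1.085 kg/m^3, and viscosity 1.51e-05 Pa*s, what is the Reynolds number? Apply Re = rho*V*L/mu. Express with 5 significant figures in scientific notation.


Step 1: Numerator = rho * V * L = 1.085 * 286.5 * 0.64 = 198.9456
Step 2: Re = 198.9456 / 1.51e-05
Step 3: Re = 1.3175e+07

1.3175e+07


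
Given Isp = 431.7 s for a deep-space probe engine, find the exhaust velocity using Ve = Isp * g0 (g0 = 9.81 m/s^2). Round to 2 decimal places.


Step 1: Ve = Isp * g0 = 431.7 * 9.81
Step 2: Ve = 4234.98 m/s

4234.98


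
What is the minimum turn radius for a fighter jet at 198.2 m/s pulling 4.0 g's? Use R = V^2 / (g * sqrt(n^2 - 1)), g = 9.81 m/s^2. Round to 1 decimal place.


Step 1: V^2 = 198.2^2 = 39283.24
Step 2: n^2 - 1 = 4.0^2 - 1 = 15.0
Step 3: sqrt(15.0) = 3.872983
Step 4: R = 39283.24 / (9.81 * 3.872983) = 1033.9 m

1033.9


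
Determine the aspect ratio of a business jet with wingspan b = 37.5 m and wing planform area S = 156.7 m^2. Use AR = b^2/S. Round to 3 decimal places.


Step 1: b^2 = 37.5^2 = 1406.25
Step 2: AR = 1406.25 / 156.7 = 8.974

8.974


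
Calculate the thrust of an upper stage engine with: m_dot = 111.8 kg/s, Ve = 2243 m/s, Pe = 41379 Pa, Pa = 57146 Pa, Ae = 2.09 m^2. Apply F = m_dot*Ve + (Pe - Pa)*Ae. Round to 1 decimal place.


Step 1: Momentum thrust = m_dot * Ve = 111.8 * 2243 = 250767.4 N
Step 2: Pressure thrust = (Pe - Pa) * Ae = (41379 - 57146) * 2.09 = -32953.03 N
Step 3: Total thrust F = 250767.4 + -32953.03 = 217814.4 N

217814.4


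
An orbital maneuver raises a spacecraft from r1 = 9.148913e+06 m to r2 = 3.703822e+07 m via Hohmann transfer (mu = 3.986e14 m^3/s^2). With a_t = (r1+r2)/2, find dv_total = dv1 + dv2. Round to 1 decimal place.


Step 1: Transfer semi-major axis a_t = (9.148913e+06 + 3.703822e+07) / 2 = 2.309357e+07 m
Step 2: v1 (circular at r1) = sqrt(mu/r1) = 6600.61 m/s
Step 3: v_t1 = sqrt(mu*(2/r1 - 1/a_t)) = 8359.18 m/s
Step 4: dv1 = |8359.18 - 6600.61| = 1758.57 m/s
Step 5: v2 (circular at r2) = 3280.53 m/s, v_t2 = 2064.82 m/s
Step 6: dv2 = |3280.53 - 2064.82| = 1215.7 m/s
Step 7: Total delta-v = 1758.57 + 1215.7 = 2974.3 m/s

2974.3


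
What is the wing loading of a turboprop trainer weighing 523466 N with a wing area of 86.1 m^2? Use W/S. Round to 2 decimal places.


Step 1: Wing loading = W / S = 523466 / 86.1
Step 2: Wing loading = 6079.74 N/m^2

6079.74


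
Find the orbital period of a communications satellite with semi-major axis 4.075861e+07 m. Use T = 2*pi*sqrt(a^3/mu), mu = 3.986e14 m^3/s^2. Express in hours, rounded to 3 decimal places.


Step 1: a^3 / mu = 6.771082e+22 / 3.986e14 = 1.698716e+08
Step 2: sqrt(1.698716e+08) = 13033.4803 s
Step 3: T = 2*pi * 13033.4803 = 81891.77 s
Step 4: T in hours = 81891.77 / 3600 = 22.748 hours

22.748


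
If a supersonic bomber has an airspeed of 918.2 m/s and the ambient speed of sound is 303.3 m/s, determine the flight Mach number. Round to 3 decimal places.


Step 1: M = V / a = 918.2 / 303.3
Step 2: M = 3.027

3.027


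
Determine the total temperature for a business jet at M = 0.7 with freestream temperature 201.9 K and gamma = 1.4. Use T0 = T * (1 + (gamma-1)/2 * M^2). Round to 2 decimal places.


Step 1: (gamma-1)/2 = 0.2
Step 2: M^2 = 0.49
Step 3: 1 + 0.2 * 0.49 = 1.098
Step 4: T0 = 201.9 * 1.098 = 221.69 K

221.69


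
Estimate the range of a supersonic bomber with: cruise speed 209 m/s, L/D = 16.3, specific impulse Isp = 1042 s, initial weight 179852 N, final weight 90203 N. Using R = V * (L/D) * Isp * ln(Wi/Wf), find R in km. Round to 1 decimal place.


Step 1: Coefficient = V * (L/D) * Isp = 209 * 16.3 * 1042 = 3549781.4 m
Step 2: Wi/Wf = 179852 / 90203 = 1.993858
Step 3: ln(1.993858) = 0.690072
Step 4: R = 3549781.4 * 0.690072 = 2449603.3 m = 2449.6 km

2449.6


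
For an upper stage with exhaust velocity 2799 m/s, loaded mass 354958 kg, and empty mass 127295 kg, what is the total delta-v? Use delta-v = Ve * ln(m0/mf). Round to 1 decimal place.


Step 1: Mass ratio m0/mf = 354958 / 127295 = 2.788468
Step 2: ln(2.788468) = 1.025492
Step 3: delta-v = 2799 * 1.025492 = 2870.4 m/s

2870.4


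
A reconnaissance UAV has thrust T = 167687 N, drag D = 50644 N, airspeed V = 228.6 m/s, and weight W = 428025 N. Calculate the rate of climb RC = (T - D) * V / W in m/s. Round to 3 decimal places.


Step 1: Excess thrust = T - D = 167687 - 50644 = 117043 N
Step 2: Excess power = 117043 * 228.6 = 26756029.8 W
Step 3: RC = 26756029.8 / 428025 = 62.510 m/s

62.510


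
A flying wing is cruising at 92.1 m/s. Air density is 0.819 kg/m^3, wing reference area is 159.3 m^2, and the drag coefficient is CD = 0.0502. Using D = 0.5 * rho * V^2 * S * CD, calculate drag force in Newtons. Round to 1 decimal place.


Step 1: Dynamic pressure q = 0.5 * 0.819 * 92.1^2 = 3473.5469 Pa
Step 2: Drag D = q * S * CD = 3473.5469 * 159.3 * 0.0502
Step 3: D = 27777.5 N

27777.5


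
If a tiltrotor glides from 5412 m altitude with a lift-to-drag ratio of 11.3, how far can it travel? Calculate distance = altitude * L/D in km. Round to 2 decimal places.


Step 1: Glide distance = altitude * L/D = 5412 * 11.3 = 61155.6 m
Step 2: Convert to km: 61155.6 / 1000 = 61.16 km

61.16


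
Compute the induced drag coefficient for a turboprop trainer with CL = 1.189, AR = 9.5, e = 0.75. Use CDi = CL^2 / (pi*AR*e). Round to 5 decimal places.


Step 1: CL^2 = 1.189^2 = 1.413721
Step 2: pi * AR * e = 3.14159 * 9.5 * 0.75 = 22.383848
Step 3: CDi = 1.413721 / 22.383848 = 0.06316

0.06316


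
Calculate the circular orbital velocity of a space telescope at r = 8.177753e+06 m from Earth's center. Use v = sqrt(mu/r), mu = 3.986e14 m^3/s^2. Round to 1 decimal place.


Step 1: mu / r = 3.986e14 / 8.177753e+06 = 48741995.509
Step 2: v = sqrt(48741995.509) = 6981.5 m/s

6981.5


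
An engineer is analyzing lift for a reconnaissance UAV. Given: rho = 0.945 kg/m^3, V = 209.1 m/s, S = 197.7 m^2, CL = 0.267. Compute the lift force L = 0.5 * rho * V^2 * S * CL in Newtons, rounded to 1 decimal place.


Step 1: Calculate dynamic pressure q = 0.5 * 0.945 * 209.1^2 = 0.5 * 0.945 * 43722.81 = 20659.0277 Pa
Step 2: Multiply by wing area and lift coefficient: L = 20659.0277 * 197.7 * 0.267
Step 3: L = 4084289.7812 * 0.267 = 1090505.4 N

1090505.4


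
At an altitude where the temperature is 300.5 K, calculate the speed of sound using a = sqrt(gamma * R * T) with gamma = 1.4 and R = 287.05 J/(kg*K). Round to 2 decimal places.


Step 1: gamma * R * T = 1.4 * 287.05 * 300.5 = 120761.935
Step 2: a = sqrt(120761.935) = 347.51 m/s

347.51


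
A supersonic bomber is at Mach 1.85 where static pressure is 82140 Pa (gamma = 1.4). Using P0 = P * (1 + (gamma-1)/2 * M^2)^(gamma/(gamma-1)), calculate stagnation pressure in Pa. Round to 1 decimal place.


Step 1: (gamma-1)/2 * M^2 = 0.2 * 3.4225 = 0.6845
Step 2: 1 + 0.6845 = 1.6845
Step 3: Exponent gamma/(gamma-1) = 3.5
Step 4: P0 = 82140 * 1.6845^3.5 = 509569.3 Pa

509569.3


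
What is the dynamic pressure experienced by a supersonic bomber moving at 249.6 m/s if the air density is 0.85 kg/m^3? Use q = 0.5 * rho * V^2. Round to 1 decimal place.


Step 1: V^2 = 249.6^2 = 62300.16
Step 2: q = 0.5 * 0.85 * 62300.16
Step 3: q = 26477.6 Pa

26477.6


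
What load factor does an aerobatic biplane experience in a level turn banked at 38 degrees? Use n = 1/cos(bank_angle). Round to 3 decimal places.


Step 1: Convert 38 degrees to radians = 0.663225
Step 2: cos(38 deg) = 0.788011
Step 3: n = 1 / 0.788011 = 1.269

1.269


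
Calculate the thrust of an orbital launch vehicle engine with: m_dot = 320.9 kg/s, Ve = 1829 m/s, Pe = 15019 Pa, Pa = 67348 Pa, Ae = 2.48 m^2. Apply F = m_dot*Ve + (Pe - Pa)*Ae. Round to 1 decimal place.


Step 1: Momentum thrust = m_dot * Ve = 320.9 * 1829 = 586926.1 N
Step 2: Pressure thrust = (Pe - Pa) * Ae = (15019 - 67348) * 2.48 = -129775.92 N
Step 3: Total thrust F = 586926.1 + -129775.92 = 457150.2 N

457150.2


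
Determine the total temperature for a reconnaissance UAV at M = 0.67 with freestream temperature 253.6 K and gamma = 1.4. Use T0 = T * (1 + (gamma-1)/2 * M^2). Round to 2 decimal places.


Step 1: (gamma-1)/2 = 0.2
Step 2: M^2 = 0.4489
Step 3: 1 + 0.2 * 0.4489 = 1.08978
Step 4: T0 = 253.6 * 1.08978 = 276.37 K

276.37


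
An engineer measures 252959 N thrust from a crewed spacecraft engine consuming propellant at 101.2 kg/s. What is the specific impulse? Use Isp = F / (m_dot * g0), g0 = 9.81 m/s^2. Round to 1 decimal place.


Step 1: m_dot * g0 = 101.2 * 9.81 = 992.77
Step 2: Isp = 252959 / 992.77 = 254.8 s

254.8


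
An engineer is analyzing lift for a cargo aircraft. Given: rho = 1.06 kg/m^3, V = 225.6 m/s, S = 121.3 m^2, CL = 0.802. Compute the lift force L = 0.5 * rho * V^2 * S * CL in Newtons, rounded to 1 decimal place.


Step 1: Calculate dynamic pressure q = 0.5 * 1.06 * 225.6^2 = 0.5 * 1.06 * 50895.36 = 26974.5408 Pa
Step 2: Multiply by wing area and lift coefficient: L = 26974.5408 * 121.3 * 0.802
Step 3: L = 3272011.799 * 0.802 = 2624153.5 N

2624153.5


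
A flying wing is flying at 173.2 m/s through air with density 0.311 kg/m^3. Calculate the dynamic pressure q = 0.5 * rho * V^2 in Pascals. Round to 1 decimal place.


Step 1: V^2 = 173.2^2 = 29998.24
Step 2: q = 0.5 * 0.311 * 29998.24
Step 3: q = 4664.7 Pa

4664.7


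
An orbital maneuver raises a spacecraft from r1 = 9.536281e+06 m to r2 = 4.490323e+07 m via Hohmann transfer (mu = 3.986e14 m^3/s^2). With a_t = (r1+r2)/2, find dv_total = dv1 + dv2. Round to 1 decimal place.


Step 1: Transfer semi-major axis a_t = (9.536281e+06 + 4.490323e+07) / 2 = 2.721976e+07 m
Step 2: v1 (circular at r1) = sqrt(mu/r1) = 6465.16 m/s
Step 3: v_t1 = sqrt(mu*(2/r1 - 1/a_t)) = 8303.78 m/s
Step 4: dv1 = |8303.78 - 6465.16| = 1838.62 m/s
Step 5: v2 (circular at r2) = 2979.41 m/s, v_t2 = 1763.51 m/s
Step 6: dv2 = |2979.41 - 1763.51| = 1215.9 m/s
Step 7: Total delta-v = 1838.62 + 1215.9 = 3054.5 m/s

3054.5


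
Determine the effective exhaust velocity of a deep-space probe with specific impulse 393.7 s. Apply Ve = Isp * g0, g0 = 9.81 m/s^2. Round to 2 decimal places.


Step 1: Ve = Isp * g0 = 393.7 * 9.81
Step 2: Ve = 3862.20 m/s

3862.20


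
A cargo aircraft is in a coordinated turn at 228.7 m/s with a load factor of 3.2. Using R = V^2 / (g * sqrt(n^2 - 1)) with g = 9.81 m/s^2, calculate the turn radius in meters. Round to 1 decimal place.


Step 1: V^2 = 228.7^2 = 52303.69
Step 2: n^2 - 1 = 3.2^2 - 1 = 9.24
Step 3: sqrt(9.24) = 3.039737
Step 4: R = 52303.69 / (9.81 * 3.039737) = 1754.0 m

1754.0


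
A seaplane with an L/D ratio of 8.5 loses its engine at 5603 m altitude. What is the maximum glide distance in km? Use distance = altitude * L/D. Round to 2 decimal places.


Step 1: Glide distance = altitude * L/D = 5603 * 8.5 = 47625.5 m
Step 2: Convert to km: 47625.5 / 1000 = 47.63 km

47.63


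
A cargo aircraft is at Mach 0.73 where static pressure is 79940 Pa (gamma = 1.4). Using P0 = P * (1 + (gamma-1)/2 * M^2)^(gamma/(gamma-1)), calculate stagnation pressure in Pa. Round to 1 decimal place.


Step 1: (gamma-1)/2 * M^2 = 0.2 * 0.5329 = 0.10658
Step 2: 1 + 0.10658 = 1.10658
Step 3: Exponent gamma/(gamma-1) = 3.5
Step 4: P0 = 79940 * 1.10658^3.5 = 113947.3 Pa

113947.3


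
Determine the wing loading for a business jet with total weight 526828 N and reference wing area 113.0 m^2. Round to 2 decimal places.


Step 1: Wing loading = W / S = 526828 / 113.0
Step 2: Wing loading = 4662.19 N/m^2

4662.19


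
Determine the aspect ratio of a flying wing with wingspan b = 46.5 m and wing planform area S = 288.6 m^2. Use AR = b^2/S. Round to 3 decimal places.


Step 1: b^2 = 46.5^2 = 2162.25
Step 2: AR = 2162.25 / 288.6 = 7.492

7.492


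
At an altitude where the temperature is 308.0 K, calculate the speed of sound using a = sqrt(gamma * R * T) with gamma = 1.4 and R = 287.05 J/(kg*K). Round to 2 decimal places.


Step 1: gamma * R * T = 1.4 * 287.05 * 308.0 = 123775.96
Step 2: a = sqrt(123775.96) = 351.82 m/s

351.82


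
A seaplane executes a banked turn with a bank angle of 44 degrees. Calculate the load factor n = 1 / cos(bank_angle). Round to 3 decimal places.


Step 1: Convert 44 degrees to radians = 0.767945
Step 2: cos(44 deg) = 0.71934
Step 3: n = 1 / 0.71934 = 1.390

1.390


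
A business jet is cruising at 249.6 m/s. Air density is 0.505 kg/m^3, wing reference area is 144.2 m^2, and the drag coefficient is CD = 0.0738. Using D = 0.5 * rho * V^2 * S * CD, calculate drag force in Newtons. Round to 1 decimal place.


Step 1: Dynamic pressure q = 0.5 * 0.505 * 249.6^2 = 15730.7904 Pa
Step 2: Drag D = q * S * CD = 15730.7904 * 144.2 * 0.0738
Step 3: D = 167406.4 N

167406.4


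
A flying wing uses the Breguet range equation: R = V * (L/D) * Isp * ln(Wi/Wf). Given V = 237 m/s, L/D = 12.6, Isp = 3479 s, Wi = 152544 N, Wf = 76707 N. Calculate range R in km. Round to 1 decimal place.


Step 1: Coefficient = V * (L/D) * Isp = 237 * 12.6 * 3479 = 10388989.8 m
Step 2: Wi/Wf = 152544 / 76707 = 1.988658
Step 3: ln(1.988658) = 0.68746
Step 4: R = 10388989.8 * 0.68746 = 7142016.1 m = 7142.0 km

7142.0


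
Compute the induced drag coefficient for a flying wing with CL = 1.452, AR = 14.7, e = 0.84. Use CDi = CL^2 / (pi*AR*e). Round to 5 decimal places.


Step 1: CL^2 = 1.452^2 = 2.108304
Step 2: pi * AR * e = 3.14159 * 14.7 * 0.84 = 38.792386
Step 3: CDi = 2.108304 / 38.792386 = 0.05435

0.05435


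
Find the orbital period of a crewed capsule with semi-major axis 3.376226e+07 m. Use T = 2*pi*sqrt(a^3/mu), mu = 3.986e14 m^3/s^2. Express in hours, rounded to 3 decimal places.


Step 1: a^3 / mu = 3.848527e+22 / 3.986e14 = 9.655110e+07
Step 2: sqrt(9.655110e+07) = 9826.042 s
Step 3: T = 2*pi * 9826.042 = 61738.84 s
Step 4: T in hours = 61738.84 / 3600 = 17.150 hours

17.150


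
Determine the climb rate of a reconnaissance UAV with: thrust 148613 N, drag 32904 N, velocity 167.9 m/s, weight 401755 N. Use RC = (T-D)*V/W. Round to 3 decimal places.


Step 1: Excess thrust = T - D = 148613 - 32904 = 115709 N
Step 2: Excess power = 115709 * 167.9 = 19427541.1 W
Step 3: RC = 19427541.1 / 401755 = 48.357 m/s

48.357


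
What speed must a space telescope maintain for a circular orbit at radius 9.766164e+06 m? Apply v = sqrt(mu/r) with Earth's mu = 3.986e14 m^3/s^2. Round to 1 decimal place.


Step 1: mu / r = 3.986e14 / 9.766164e+06 = 40814387.307
Step 2: v = sqrt(40814387.307) = 6388.6 m/s

6388.6


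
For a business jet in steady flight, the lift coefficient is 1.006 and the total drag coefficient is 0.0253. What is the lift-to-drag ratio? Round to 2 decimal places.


Step 1: L/D = CL / CD = 1.006 / 0.0253
Step 2: L/D = 39.76

39.76


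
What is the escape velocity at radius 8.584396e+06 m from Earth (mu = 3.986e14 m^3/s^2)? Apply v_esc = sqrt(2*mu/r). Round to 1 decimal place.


Step 1: 2*mu/r = 2 * 3.986e14 / 8.584396e+06 = 92866172.5298
Step 2: v_esc = sqrt(92866172.5298) = 9636.7 m/s

9636.7


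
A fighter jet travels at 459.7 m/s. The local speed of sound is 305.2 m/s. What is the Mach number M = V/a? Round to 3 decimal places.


Step 1: M = V / a = 459.7 / 305.2
Step 2: M = 1.506

1.506


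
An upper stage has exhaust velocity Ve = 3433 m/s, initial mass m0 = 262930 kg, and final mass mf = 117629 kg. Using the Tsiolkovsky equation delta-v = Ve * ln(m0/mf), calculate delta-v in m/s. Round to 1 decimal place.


Step 1: Mass ratio m0/mf = 262930 / 117629 = 2.235248
Step 2: ln(2.235248) = 0.804352
Step 3: delta-v = 3433 * 0.804352 = 2761.3 m/s

2761.3


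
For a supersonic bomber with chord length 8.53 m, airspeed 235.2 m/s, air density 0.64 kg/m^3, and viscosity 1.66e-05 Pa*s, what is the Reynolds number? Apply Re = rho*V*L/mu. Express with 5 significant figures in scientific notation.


Step 1: Numerator = rho * V * L = 0.64 * 235.2 * 8.53 = 1284.00384
Step 2: Re = 1284.00384 / 1.66e-05
Step 3: Re = 7.7350e+07

7.7350e+07


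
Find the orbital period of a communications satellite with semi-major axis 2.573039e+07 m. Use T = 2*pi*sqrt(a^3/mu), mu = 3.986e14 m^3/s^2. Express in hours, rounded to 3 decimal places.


Step 1: a^3 / mu = 1.703488e+22 / 3.986e14 = 4.273678e+07
Step 2: sqrt(4.273678e+07) = 6537.3375 s
Step 3: T = 2*pi * 6537.3375 = 41075.3 s
Step 4: T in hours = 41075.3 / 3600 = 11.410 hours

11.410


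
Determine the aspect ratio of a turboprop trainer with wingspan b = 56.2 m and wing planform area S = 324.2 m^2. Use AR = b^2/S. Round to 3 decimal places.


Step 1: b^2 = 56.2^2 = 3158.44
Step 2: AR = 3158.44 / 324.2 = 9.742

9.742


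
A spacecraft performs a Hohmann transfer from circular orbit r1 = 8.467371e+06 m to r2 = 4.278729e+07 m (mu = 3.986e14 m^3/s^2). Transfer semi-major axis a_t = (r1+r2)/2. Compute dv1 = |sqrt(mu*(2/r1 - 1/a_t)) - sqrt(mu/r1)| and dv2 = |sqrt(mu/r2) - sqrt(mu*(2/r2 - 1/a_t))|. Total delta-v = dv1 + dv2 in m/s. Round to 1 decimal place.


Step 1: Transfer semi-major axis a_t = (8.467371e+06 + 4.278729e+07) / 2 = 2.562733e+07 m
Step 2: v1 (circular at r1) = sqrt(mu/r1) = 6861.11 m/s
Step 3: v_t1 = sqrt(mu*(2/r1 - 1/a_t)) = 8865.44 m/s
Step 4: dv1 = |8865.44 - 6861.11| = 2004.33 m/s
Step 5: v2 (circular at r2) = 3052.19 m/s, v_t2 = 1754.42 m/s
Step 6: dv2 = |3052.19 - 1754.42| = 1297.77 m/s
Step 7: Total delta-v = 2004.33 + 1297.77 = 3302.1 m/s

3302.1


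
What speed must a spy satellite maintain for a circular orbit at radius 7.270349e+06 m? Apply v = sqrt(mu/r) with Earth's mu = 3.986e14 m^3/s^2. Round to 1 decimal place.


Step 1: mu / r = 3.986e14 / 7.270349e+06 = 54825428.6005
Step 2: v = sqrt(54825428.6005) = 7404.4 m/s

7404.4


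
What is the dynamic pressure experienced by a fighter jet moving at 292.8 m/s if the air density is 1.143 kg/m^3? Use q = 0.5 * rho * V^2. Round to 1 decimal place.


Step 1: V^2 = 292.8^2 = 85731.84
Step 2: q = 0.5 * 1.143 * 85731.84
Step 3: q = 48995.7 Pa

48995.7


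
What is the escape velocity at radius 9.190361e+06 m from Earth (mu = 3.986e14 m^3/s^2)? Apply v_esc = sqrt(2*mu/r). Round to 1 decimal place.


Step 1: 2*mu/r = 2 * 3.986e14 / 9.190361e+06 = 86743056.1215
Step 2: v_esc = sqrt(86743056.1215) = 9313.6 m/s

9313.6


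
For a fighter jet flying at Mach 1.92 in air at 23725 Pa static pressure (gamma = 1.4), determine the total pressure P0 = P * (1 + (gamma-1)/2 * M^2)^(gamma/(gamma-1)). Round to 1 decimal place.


Step 1: (gamma-1)/2 * M^2 = 0.2 * 3.6864 = 0.73728
Step 2: 1 + 0.73728 = 1.73728
Step 3: Exponent gamma/(gamma-1) = 3.5
Step 4: P0 = 23725 * 1.73728^3.5 = 163964.8 Pa

163964.8


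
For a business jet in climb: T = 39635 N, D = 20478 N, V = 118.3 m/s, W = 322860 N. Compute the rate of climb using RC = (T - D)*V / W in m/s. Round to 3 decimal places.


Step 1: Excess thrust = T - D = 39635 - 20478 = 19157 N
Step 2: Excess power = 19157 * 118.3 = 2266273.1 W
Step 3: RC = 2266273.1 / 322860 = 7.019 m/s

7.019


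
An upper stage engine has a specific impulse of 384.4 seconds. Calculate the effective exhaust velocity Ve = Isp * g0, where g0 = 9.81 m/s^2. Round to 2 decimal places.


Step 1: Ve = Isp * g0 = 384.4 * 9.81
Step 2: Ve = 3770.96 m/s

3770.96


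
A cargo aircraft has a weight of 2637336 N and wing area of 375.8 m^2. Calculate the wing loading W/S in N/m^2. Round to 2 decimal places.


Step 1: Wing loading = W / S = 2637336 / 375.8
Step 2: Wing loading = 7017.92 N/m^2

7017.92


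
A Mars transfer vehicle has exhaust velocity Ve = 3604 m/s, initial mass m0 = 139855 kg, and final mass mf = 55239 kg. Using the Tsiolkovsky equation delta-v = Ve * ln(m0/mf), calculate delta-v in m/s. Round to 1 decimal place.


Step 1: Mass ratio m0/mf = 139855 / 55239 = 2.531816
Step 2: ln(2.531816) = 0.928937
Step 3: delta-v = 3604 * 0.928937 = 3347.9 m/s

3347.9


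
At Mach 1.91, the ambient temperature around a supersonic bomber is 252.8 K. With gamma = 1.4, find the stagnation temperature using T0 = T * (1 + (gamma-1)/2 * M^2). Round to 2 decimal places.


Step 1: (gamma-1)/2 = 0.2
Step 2: M^2 = 3.6481
Step 3: 1 + 0.2 * 3.6481 = 1.72962
Step 4: T0 = 252.8 * 1.72962 = 437.25 K

437.25


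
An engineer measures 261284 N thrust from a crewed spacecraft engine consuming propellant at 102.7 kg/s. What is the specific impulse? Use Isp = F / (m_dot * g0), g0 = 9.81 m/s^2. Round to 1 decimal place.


Step 1: m_dot * g0 = 102.7 * 9.81 = 1007.49
Step 2: Isp = 261284 / 1007.49 = 259.3 s

259.3


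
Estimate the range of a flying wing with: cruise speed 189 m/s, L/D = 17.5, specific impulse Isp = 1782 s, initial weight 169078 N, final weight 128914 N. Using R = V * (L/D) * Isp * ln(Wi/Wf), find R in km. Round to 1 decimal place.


Step 1: Coefficient = V * (L/D) * Isp = 189 * 17.5 * 1782 = 5893965.0 m
Step 2: Wi/Wf = 169078 / 128914 = 1.311557
Step 3: ln(1.311557) = 0.271215
Step 4: R = 5893965.0 * 0.271215 = 1598529.5 m = 1598.5 km

1598.5


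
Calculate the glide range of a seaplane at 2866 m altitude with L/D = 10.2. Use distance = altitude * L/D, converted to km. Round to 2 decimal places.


Step 1: Glide distance = altitude * L/D = 2866 * 10.2 = 29233.2 m
Step 2: Convert to km: 29233.2 / 1000 = 29.23 km

29.23


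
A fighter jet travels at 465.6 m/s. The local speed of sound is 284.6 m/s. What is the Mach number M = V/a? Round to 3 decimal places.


Step 1: M = V / a = 465.6 / 284.6
Step 2: M = 1.636

1.636


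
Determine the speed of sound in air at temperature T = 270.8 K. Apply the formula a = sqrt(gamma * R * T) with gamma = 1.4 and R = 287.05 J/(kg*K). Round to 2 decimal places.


Step 1: gamma * R * T = 1.4 * 287.05 * 270.8 = 108826.396
Step 2: a = sqrt(108826.396) = 329.89 m/s

329.89


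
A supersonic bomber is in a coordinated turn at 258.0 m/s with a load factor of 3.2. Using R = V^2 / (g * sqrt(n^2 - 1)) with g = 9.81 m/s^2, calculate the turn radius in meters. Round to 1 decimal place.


Step 1: V^2 = 258.0^2 = 66564.0
Step 2: n^2 - 1 = 3.2^2 - 1 = 9.24
Step 3: sqrt(9.24) = 3.039737
Step 4: R = 66564.0 / (9.81 * 3.039737) = 2232.2 m

2232.2


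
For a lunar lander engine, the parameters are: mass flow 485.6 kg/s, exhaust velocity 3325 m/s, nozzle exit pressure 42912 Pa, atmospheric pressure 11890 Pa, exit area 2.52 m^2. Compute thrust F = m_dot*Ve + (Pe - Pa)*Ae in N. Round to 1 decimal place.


Step 1: Momentum thrust = m_dot * Ve = 485.6 * 3325 = 1614620.0 N
Step 2: Pressure thrust = (Pe - Pa) * Ae = (42912 - 11890) * 2.52 = 78175.44 N
Step 3: Total thrust F = 1614620.0 + 78175.44 = 1692795.4 N

1692795.4


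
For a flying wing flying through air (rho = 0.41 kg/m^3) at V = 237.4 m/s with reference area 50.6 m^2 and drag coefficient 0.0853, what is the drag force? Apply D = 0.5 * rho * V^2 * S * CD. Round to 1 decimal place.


Step 1: Dynamic pressure q = 0.5 * 0.41 * 237.4^2 = 11553.5458 Pa
Step 2: Drag D = q * S * CD = 11553.5458 * 50.6 * 0.0853
Step 3: D = 49867.2 N

49867.2


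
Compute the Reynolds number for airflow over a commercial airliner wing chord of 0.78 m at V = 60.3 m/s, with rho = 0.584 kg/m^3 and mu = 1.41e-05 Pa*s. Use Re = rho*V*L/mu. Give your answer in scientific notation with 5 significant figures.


Step 1: Numerator = rho * V * L = 0.584 * 60.3 * 0.78 = 27.467856
Step 2: Re = 27.467856 / 1.41e-05
Step 3: Re = 1.9481e+06

1.9481e+06


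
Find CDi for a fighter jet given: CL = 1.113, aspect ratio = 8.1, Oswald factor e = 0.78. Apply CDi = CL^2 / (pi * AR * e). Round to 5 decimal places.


Step 1: CL^2 = 1.113^2 = 1.238769
Step 2: pi * AR * e = 3.14159 * 8.1 * 0.78 = 19.848582
Step 3: CDi = 1.238769 / 19.848582 = 0.06241

0.06241


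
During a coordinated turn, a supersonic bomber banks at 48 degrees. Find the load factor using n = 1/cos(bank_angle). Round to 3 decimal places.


Step 1: Convert 48 degrees to radians = 0.837758
Step 2: cos(48 deg) = 0.669131
Step 3: n = 1 / 0.669131 = 1.494

1.494


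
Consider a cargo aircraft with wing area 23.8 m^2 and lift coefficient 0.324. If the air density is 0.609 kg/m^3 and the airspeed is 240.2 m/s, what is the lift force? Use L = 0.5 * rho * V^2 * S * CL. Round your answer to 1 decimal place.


Step 1: Calculate dynamic pressure q = 0.5 * 0.609 * 240.2^2 = 0.5 * 0.609 * 57696.04 = 17568.4442 Pa
Step 2: Multiply by wing area and lift coefficient: L = 17568.4442 * 23.8 * 0.324
Step 3: L = 418128.9715 * 0.324 = 135473.8 N

135473.8


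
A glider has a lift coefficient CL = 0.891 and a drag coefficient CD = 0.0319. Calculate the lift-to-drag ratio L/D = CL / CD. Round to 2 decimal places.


Step 1: L/D = CL / CD = 0.891 / 0.0319
Step 2: L/D = 27.93

27.93


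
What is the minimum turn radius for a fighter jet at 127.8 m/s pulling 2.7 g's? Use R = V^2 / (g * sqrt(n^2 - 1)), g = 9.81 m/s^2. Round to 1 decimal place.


Step 1: V^2 = 127.8^2 = 16332.84
Step 2: n^2 - 1 = 2.7^2 - 1 = 6.29
Step 3: sqrt(6.29) = 2.507987
Step 4: R = 16332.84 / (9.81 * 2.507987) = 663.8 m

663.8


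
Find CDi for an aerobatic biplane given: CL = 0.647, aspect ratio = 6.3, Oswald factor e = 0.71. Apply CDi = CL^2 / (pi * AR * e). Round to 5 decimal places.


Step 1: CL^2 = 0.647^2 = 0.418609
Step 2: pi * AR * e = 3.14159 * 6.3 * 0.71 = 14.052344
Step 3: CDi = 0.418609 / 14.052344 = 0.02979

0.02979


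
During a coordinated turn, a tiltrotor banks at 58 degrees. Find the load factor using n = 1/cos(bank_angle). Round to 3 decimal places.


Step 1: Convert 58 degrees to radians = 1.012291
Step 2: cos(58 deg) = 0.529919
Step 3: n = 1 / 0.529919 = 1.887

1.887


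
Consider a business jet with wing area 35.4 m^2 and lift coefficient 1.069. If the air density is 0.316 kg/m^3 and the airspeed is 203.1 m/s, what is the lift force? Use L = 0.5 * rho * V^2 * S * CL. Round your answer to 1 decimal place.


Step 1: Calculate dynamic pressure q = 0.5 * 0.316 * 203.1^2 = 0.5 * 0.316 * 41249.61 = 6517.4384 Pa
Step 2: Multiply by wing area and lift coefficient: L = 6517.4384 * 35.4 * 1.069
Step 3: L = 230717.3187 * 1.069 = 246636.8 N

246636.8


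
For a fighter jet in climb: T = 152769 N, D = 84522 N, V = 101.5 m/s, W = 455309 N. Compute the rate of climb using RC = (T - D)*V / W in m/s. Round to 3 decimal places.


Step 1: Excess thrust = T - D = 152769 - 84522 = 68247 N
Step 2: Excess power = 68247 * 101.5 = 6927070.5 W
Step 3: RC = 6927070.5 / 455309 = 15.214 m/s

15.214


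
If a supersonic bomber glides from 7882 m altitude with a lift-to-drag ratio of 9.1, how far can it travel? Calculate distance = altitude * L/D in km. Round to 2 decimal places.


Step 1: Glide distance = altitude * L/D = 7882 * 9.1 = 71726.2 m
Step 2: Convert to km: 71726.2 / 1000 = 71.73 km

71.73


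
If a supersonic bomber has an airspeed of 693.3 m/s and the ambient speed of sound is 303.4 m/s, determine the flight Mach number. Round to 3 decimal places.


Step 1: M = V / a = 693.3 / 303.4
Step 2: M = 2.285

2.285


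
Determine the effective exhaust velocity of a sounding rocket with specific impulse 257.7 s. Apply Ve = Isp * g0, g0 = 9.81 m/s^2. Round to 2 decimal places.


Step 1: Ve = Isp * g0 = 257.7 * 9.81
Step 2: Ve = 2528.04 m/s

2528.04


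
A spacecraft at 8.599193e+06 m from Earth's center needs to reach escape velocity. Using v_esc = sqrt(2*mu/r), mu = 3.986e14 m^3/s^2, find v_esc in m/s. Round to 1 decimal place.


Step 1: 2*mu/r = 2 * 3.986e14 / 8.599193e+06 = 92706373.726
Step 2: v_esc = sqrt(92706373.726) = 9628.4 m/s

9628.4


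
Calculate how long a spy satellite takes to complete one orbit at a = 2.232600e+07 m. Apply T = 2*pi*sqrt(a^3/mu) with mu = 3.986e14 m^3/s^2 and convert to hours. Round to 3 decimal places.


Step 1: a^3 / mu = 1.112840e+22 / 3.986e14 = 2.791872e+07
Step 2: sqrt(2.791872e+07) = 5283.8166 s
Step 3: T = 2*pi * 5283.8166 = 33199.2 s
Step 4: T in hours = 33199.2 / 3600 = 9.222 hours

9.222


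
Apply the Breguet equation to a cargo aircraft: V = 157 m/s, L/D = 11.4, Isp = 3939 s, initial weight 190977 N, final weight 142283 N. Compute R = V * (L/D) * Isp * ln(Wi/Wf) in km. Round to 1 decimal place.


Step 1: Coefficient = V * (L/D) * Isp = 157 * 11.4 * 3939 = 7050022.2 m
Step 2: Wi/Wf = 190977 / 142283 = 1.342233
Step 3: ln(1.342233) = 0.294335
Step 4: R = 7050022.2 * 0.294335 = 2075068.1 m = 2075.1 km

2075.1
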